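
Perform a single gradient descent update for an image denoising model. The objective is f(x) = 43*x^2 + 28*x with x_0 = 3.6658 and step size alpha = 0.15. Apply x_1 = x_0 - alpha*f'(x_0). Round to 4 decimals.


We compute the gradient at x_0 and apply the update.
f'(x) = 86*x + 28
f'(3.6658) = 86*3.6658 + 28 = 343.2588
x_1 = 3.6658 - 0.15*343.2588 = -47.823


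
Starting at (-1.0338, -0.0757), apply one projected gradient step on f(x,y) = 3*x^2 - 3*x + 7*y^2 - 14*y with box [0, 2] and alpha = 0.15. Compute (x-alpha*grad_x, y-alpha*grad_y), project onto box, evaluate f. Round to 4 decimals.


Step 1: Compute gradient at (-1.0338, -0.0757).
grad_x = 2*3*-1.0338 - 3 = -9.2028
grad_y = 2*7*-0.0757 - 14 = -15.0598
Step 2: Gradient step.
x_raw = -1.0338 - 0.15*-9.2028 = 0.3466
y_raw = -0.0757 - 0.15*-15.0598 = 2.1833
Step 3: Project onto [0, 2].
x_proj = clip(0.3466) = 0.3466
y_proj = clip(2.1833) = 2.0
Step 4: Evaluate f.
f(0.3466, 2.0) = -0.6794


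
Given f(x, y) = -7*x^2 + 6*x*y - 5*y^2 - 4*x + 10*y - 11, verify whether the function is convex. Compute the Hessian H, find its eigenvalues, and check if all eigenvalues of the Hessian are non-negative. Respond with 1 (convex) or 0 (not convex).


The Hessian of f(x,y) = -7*x^2 + 6*x*y - 5*y^2 - 4*x + 10*y - 11 is:
H = [[-14, 6], [6, -10]]
Trace = -14 - 10 = -24
Determinant = -14*-10 - (6)^2 = 104
Discriminant = (-24)^2 - 4*104 = 160.0
Eigenvalues: lambda_1 = -18.3246, lambda_2 = -5.6754
The function is not convex.

0


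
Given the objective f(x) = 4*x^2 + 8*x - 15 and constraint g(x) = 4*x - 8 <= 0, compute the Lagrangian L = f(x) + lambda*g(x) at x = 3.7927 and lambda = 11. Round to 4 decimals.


Step 1: Evaluate f(x).
f(3.7927) = 4*3.7927^2 + 8*3.7927 - 15 = 72.8799
Step 2: Evaluate g(x).
g(3.7927) = 4*3.7927 - 8 = 7.1708
Step 3: Compute Lagrangian.
L = 72.8799 + 11*7.1708 = 151.7587


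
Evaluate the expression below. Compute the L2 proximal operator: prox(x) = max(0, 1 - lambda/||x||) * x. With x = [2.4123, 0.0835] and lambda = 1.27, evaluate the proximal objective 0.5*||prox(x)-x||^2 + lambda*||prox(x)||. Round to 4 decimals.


Step 1: Compute ||x||.
||x|| = 2.4137
Step 2: Compute scaling factor.
scale = max(0, 1 - 1.27/2.4137) = 0.4738
Step 3: prox(x) = [1.1431, 0.0396]
||prox(x)|| = 1.1437
Step 4: Proximal objective.
0.5*||prox-x||^2 = 0.8065
lambda*||prox|| = 1.4525
Total = 2.259


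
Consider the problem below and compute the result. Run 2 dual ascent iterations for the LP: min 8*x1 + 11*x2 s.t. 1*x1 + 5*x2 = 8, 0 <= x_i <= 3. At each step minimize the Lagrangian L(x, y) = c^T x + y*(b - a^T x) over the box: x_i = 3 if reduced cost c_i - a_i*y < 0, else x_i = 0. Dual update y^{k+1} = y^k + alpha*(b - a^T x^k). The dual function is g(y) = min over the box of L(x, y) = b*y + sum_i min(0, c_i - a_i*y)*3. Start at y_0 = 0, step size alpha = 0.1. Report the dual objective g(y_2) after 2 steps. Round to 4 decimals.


Dual ascent for LP: min 8*x1 + 11*x2, 1*x1 + 5*x2 = 8, 0 <= x_i <= 3
Step 1: y^k = 0.0, reduced costs: (8.0, 11.0)
  x^k = (0.0, 0.0), subgradient = b - a^T x = 8.0
  y^{k+1} = 0.0 + 0.1*8.0 = 0.8
Step 2: y^k = 0.8, reduced costs: (7.2, 7.0)
  x^k = (0.0, 0.0), subgradient = b - a^T x = 8.0
  y^{k+1} = 0.8 + 0.1*8.0 = 1.6
Dual objective at y_2 = 1.6: reduced costs (6.4, 3.0), box minimizer x = (0.0, 0.0)
g(y_2) = b*y + (c1 - a1*y)*x1 + (c2 - a2*y)*x2 = 8*1.6 + 6.4*0.0 + 3.0*0.0 = 12.8 + 0.0 + 0.0 = 12.8


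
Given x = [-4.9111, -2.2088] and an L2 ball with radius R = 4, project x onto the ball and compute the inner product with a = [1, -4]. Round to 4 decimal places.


Step 1: Compute ||x|| (intermediates to 6 decimals).
||x|| = sqrt((-4.9111)^2 + (-2.2088)^2) = 5.384951
Step 2: Project.
Since ||x|| > R, scale = R/||x|| = 4/5.384951 = 0.742811, proj(x) = scale * x
proj(x) = [-3.648019, -1.640721]
Step 3: Dot product.
a^T * proj(x) = 1*(-3.648019) - 4*(-1.640721) = 2.9149


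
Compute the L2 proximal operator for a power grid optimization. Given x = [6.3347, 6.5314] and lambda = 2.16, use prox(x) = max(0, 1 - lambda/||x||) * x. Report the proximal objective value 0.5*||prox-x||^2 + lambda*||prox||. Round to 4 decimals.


Step 1: Compute ||x||.
||x|| = 9.0988
Step 2: Compute scaling factor.
scale = max(0, 1 - 2.16/9.0988) = 0.7626
Step 3: prox(x) = [4.8309, 4.9809]
||prox(x)|| = 6.9388
Step 4: Proximal objective.
0.5*||prox-x||^2 = 2.3328
lambda*||prox|| = 14.9878
Total = 17.3205


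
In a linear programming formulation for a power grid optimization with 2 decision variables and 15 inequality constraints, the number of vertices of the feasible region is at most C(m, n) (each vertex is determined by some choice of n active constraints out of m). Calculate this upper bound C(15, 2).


Each vertex corresponds to some choice of n active constraints out of m, so the number of vertices is at most C(m, n) = m! / (n!(m-n)!).
m = 15, n = 2
Numerator: 15 * 14
Denominator: 2! = 2
C(15, 2) = 105


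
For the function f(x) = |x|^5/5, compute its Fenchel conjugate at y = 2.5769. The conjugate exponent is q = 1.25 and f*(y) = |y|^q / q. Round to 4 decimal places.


The conjugate exponent q satisfies 1/p + 1/q = 1.
p = 5, so q = 5/(5 - 1) = 1.25
|y|^q = 2.5769^1.25 = 3.2649
f*(2.5769) = 3.2649 / 1.25 = 2.6119


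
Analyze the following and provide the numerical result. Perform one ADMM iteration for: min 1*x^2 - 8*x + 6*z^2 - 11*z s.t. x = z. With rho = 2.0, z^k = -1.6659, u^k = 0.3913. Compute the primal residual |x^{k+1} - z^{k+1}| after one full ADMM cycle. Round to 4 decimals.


ADMM iteration with rho = 2.0, z^k = -1.6659, u^k = 0.3913
Step 1: x-update.
Minimize 1*x^2 - 8*x + (2.0/2)*(x + 1.6659 + 0.3913)^2
FOC: (2*1 + 2.0)*x = 8 + 2.0*(-1.6659 - 0.3913)
x^{k+1} = 0.9714
Step 2: z-update.
Minimize 6*z^2 - 11*z + (2.0/2)*(0.9714 - z + 0.3913)^2
FOC: (2*6 + 2.0)*z = 11 + 2.0*(0.9714 + 0.3913)
z^{k+1} = 0.9804
Step 3: u-update.
u^{k+1} = 0.3913 + 0.9714 - 0.9804 = 0.3823
Step 4: Primal residual = |0.9714 - 0.9804| = 0.009


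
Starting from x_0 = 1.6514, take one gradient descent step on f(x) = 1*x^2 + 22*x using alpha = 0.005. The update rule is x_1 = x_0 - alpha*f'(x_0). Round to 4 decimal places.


We compute the gradient at x_0 and apply the update.
f'(x) = 2*x + 22
f'(1.6514) = 2*1.6514 + 22 = 25.3028
x_1 = 1.6514 - 0.005*25.3028 = 1.5249


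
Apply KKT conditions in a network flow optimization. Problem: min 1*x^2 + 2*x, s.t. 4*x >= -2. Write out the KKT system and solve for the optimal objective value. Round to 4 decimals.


Step 1: Try lambda = 0 (constraint inactive).
x_unc = -2/(2*1) = -1.0
Check: 4*-1.0 = -4.0 < -2 -- violated!
Step 2: Constraint must be active: 4*x = -2
x* = -2/4 = -0.5
lambda = (2*1*(-0.5) + 2)/4 = 0.25
Step 3: Compute optimal value.
f(x*) = 1*(-0.5)^2 + 2*(-0.5) = -0.75


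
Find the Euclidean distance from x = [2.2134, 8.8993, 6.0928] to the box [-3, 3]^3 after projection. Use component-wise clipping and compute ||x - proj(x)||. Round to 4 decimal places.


Project each component onto [-3, 3].
clip(2.2134) = 2.2134, clip(8.8993) = 3.0, clip(6.0928) = 3.0
Projection = [2.2134, 3.0, 3.0]
Squared diffs: [0.0, 34.8017, 9.5654]
Distance = sqrt(44.3671) = 6.6609


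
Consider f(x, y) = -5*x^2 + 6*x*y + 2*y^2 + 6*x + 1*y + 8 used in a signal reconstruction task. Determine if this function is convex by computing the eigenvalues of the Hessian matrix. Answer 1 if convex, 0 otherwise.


The Hessian of f(x,y) = -5*x^2 + 6*x*y + 2*y^2 + 6*x + 1*y + 8 is:
H = [[-10, 6], [6, 4]]
Trace = -10 + 4 = -6
Determinant = -10*4 - (6)^2 = -76
Discriminant = (-6)^2 - 4*-76 = 340.0
Eigenvalues: lambda_1 = -12.2195, lambda_2 = 6.2195
The function is not convex.

0


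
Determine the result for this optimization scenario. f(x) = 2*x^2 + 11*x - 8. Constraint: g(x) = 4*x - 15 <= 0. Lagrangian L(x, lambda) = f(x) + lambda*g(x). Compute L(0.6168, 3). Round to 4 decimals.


Step 1: Evaluate f(x).
f(0.6168) = 2*0.6168^2 + 11*0.6168 - 8 = -0.4543
Step 2: Evaluate g(x).
g(0.6168) = 4*0.6168 - 15 = -12.5328
Step 3: Compute Lagrangian.
L = -0.4543 + 3*-12.5328 = -38.0527


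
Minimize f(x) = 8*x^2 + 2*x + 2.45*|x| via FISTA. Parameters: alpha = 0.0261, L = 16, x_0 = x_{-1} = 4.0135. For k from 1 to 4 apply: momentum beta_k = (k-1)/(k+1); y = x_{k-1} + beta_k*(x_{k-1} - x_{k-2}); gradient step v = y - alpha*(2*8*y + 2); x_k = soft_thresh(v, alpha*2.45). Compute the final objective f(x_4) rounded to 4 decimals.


FISTA on f(x) = 8*x^2 + 2*x + 2.45*|x|
L = 16, alpha = 0.0261
Iteration 1: beta = 0.0, y = 4.0135 + 0.0*(4.0135 - 4.0135) = 4.0135
  grad(y) = 66.216, v = y - alpha*grad = 2.2853
  prox(v) = soft_thresh(2.2853, 0.0639) = 2.2213
Iteration 2: beta = 0.3333, y = 2.2213 + 0.3333*(2.2213 - 4.0135) = 1.6239
  grad(y) = 27.9828, v = y - alpha*grad = 0.8936
  prox(v) = soft_thresh(0.8936, 0.0639) = 0.8296
Iteration 3: beta = 0.5, y = 0.8296 + 0.5*(0.8296 - 2.2213) = 0.1338
  grad(y) = 4.1405, v = y - alpha*grad = 0.0257
  prox(v) = soft_thresh(0.0257, 0.0639) = 0.0
Iteration 4: beta = 0.6, y = 0.0 + 0.6*(0.0 - 0.8296) = -0.4978
  grad(y) = -5.9644, v = y - alpha*grad = -0.3421
  prox(v) = soft_thresh(-0.3421, 0.0639) = -0.2782
f(x_4) = 8*(-0.2782)^2 + 2*(-0.2782) + 2.45*|-0.2782| = 0.7442


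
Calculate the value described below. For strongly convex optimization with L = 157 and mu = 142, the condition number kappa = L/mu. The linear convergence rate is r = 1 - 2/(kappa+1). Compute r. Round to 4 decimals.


Step 1: Compute the condition number.
kappa = L/mu = 157/142 = 1.1056
Step 2: Compute the convergence rate.
r = 1 - 2/(kappa + 1) = 1 - 2*mu/(L + mu) = (L - mu)/(L + mu) = 15/299 = 0.0502


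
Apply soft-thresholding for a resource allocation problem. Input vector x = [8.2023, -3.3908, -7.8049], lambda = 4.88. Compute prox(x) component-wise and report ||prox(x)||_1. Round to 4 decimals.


Soft-thresholding with lambda = 4.88:
prox(8.2023) = sign(8.2023)*max(|8.2023| - 4.88, 0) = 3.3223
prox(-3.3908) = sign(-3.3908)*max(|-3.3908| - 4.88, 0) = 0.0
prox(-7.8049) = sign(-7.8049)*max(|-7.8049| - 4.88, 0) = -2.9249
prox(x) = [3.3223, 0.0, -2.9249]
||prox(x)||_1 = 3.3223 + 0.0 + 2.9249 = 6.2472


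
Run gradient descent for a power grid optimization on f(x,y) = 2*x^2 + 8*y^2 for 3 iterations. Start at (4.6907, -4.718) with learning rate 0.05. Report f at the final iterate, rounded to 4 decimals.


Gradient descent on f(x,y) = 2*x^2 + 8*y^2.
Starting point: (4.6907, -4.718), alpha = 0.05
Step 1: grad_x = 2*2*4.6907 = 18.7628, grad_y = 2*8*-4.718 = -75.488
  x_1 = 4.6907 - 0.05*18.7628 = 3.7526
  y_1 = -4.718 - 0.05*-75.488 = -0.9436
Step 2: grad_x = 2*2*3.7526 = 15.0102, grad_y = 2*8*-0.9436 = -15.0976
  x_2 = 3.7526 - 0.05*15.0102 = 3.002
  y_2 = -0.9436 - 0.05*-15.0976 = -0.1887
Step 3: grad_x = 2*2*3.002 = 12.0082, grad_y = 2*8*-0.1887 = -3.0195
  x_3 = 3.002 - 0.05*12.0082 = 2.4016
  y_3 = -0.1887 - 0.05*-3.0195 = -0.0377
f(2.4016, -0.0377) = 2*2.4016^2 + 8*(-0.0377)^2 = 11.5471


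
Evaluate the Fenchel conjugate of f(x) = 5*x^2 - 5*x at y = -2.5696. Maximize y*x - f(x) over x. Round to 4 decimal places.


f*(y) = sup_x {y*x - a*x^2 - b*x} = sup_x {(y-b)*x - a*x^2}
FOC: (y - b) - 2a*x = 0 => x* = (y - b)/(2a)
x* = (-2.5696 + 5)/(2*5) = 0.243
f*(-2.5696) = (y-b)^2/(4a) = (-2.5696 + 5)^2/(4*5)
= 5.9068/20 = 0.2953


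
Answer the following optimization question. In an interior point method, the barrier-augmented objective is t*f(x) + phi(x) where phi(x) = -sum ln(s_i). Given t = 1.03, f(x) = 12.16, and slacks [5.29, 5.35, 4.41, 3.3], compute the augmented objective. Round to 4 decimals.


Step 1: Compute log-barrier.
ln values: [1.6658, 1.6771, 1.4839, 1.1939]
phi = -(1.6658 + 1.6771 + 1.4839 + 1.1939) = -6.0207
Step 2: Compute augmented objective.
t*f(x) = 1.03*12.16 = 12.5248
Total = 12.5248 - 6.0207 = 6.5041


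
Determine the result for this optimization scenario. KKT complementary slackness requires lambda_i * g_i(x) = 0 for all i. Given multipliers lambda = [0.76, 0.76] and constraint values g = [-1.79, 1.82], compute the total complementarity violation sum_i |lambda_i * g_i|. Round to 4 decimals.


KKT complementary slackness check:
lambda_1 * g_1 = 0.76 * -1.79 = -1.3604
lambda_2 * g_2 = 0.76 * 1.82 = 1.3832
Total violation = 1.3604 + 1.3832 = 2.7436


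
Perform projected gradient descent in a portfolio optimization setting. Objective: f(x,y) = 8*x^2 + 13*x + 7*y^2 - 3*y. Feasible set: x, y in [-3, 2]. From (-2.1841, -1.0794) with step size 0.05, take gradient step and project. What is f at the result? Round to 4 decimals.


Step 1: Compute gradient at (-2.1841, -1.0794).
grad_x = 2*8*-2.1841 + 13 = -21.9456
grad_y = 2*7*-1.0794 - 3 = -18.1116
Step 2: Gradient step.
x_raw = -2.1841 - 0.05*-21.9456 = -1.0868
y_raw = -1.0794 - 0.05*-18.1116 = -0.1738
Step 3: Project onto [-3, 2].
x_proj = clip(-1.0868) = -1.0868
y_proj = clip(-0.1738) = -0.1738
Step 4: Evaluate f.
f(-1.0868, -0.1738) = -3.9463


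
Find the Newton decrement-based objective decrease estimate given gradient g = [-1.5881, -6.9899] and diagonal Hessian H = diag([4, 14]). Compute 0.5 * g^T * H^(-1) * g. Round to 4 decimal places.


Step 1: H is diagonal, so H^(-1) * g = [-0.397, -0.4993].
Step 2: g^T H^(-1) g = sum_i g_i^2 / H_ii
  = (-1.5881)^2/4 + (-6.9899)^2/14
  = 0.6305 + 3.4899 = 4.1204
Step 3: Objective decrease = 0.5 * g^T H^(-1) g = 2.0602


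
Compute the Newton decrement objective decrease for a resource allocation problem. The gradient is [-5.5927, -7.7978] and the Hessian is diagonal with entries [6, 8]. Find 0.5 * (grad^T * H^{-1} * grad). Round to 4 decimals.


Step 1: H is diagonal, so H^(-1) * g = [-0.9321, -0.9747].
Step 2: g^T H^(-1) g = sum_i g_i^2 / H_ii
  = (-5.5927)^2/6 + (-7.7978)^2/8
  = 5.213 + 7.6007 = 12.8138
Step 3: Objective decrease = 0.5 * g^T H^(-1) g = 6.4069


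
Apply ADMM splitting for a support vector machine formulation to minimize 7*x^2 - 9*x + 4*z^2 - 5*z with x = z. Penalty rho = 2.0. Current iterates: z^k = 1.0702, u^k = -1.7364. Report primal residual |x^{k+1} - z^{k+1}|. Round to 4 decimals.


ADMM iteration with rho = 2.0, z^k = 1.0702, u^k = -1.7364
Step 1: x-update.
Minimize 7*x^2 - 9*x + (2.0/2)*(x - 1.0702 - 1.7364)^2
FOC: (2*7 + 2.0)*x = 9 + 2.0*(1.0702 + 1.7364)
x^{k+1} = 0.9133
Step 2: z-update.
Minimize 4*z^2 - 5*z + (2.0/2)*(0.9133 - z - 1.7364)^2
FOC: (2*4 + 2.0)*z = 5 + 2.0*(0.9133 - 1.7364)
z^{k+1} = 0.3354
Step 3: u-update.
u^{k+1} = -1.7364 + 0.9133 - 0.3354 = -1.1585
Step 4: Primal residual = |0.9133 - 0.3354| = 0.5779


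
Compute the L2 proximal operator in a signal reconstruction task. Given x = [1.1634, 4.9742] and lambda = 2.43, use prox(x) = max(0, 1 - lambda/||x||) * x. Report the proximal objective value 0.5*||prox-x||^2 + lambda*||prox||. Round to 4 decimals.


Step 1: Compute ||x||.
||x|| = 5.1084
Step 2: Compute scaling factor.
scale = max(0, 1 - 2.43/5.1084) = 0.5243
Step 3: prox(x) = [0.61, 2.6081]
||prox(x)|| = 2.6784
Step 4: Proximal objective.
0.5*||prox-x||^2 = 2.9525
lambda*||prox|| = 6.5085
Total = 9.4611


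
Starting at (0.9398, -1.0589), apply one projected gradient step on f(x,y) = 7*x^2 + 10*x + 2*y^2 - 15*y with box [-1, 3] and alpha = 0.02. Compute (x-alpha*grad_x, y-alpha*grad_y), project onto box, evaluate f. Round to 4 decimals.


Step 1: Compute gradient at (0.9398, -1.0589).
grad_x = 2*7*0.9398 + 10 = 23.1572
grad_y = 2*2*-1.0589 - 15 = -19.2356
Step 2: Gradient step.
x_raw = 0.9398 - 0.02*23.1572 = 0.4767
y_raw = -1.0589 - 0.02*-19.2356 = -0.6742
Step 3: Project onto [-1, 3].
x_proj = clip(0.4767) = 0.4767
y_proj = clip(-0.6742) = -0.6742
Step 4: Evaluate f.
f(0.4767, -0.6742) = 17.3788


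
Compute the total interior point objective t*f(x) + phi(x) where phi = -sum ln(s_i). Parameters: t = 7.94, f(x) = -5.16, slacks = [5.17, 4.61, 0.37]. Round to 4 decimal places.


Step 1: Compute log-barrier.
ln values: [1.6429, 1.5282, -0.9943]
phi = -(1.6429 + 1.5282 - 0.9943) = -2.1768
Step 2: Compute augmented objective.
t*f(x) = 7.94*-5.16 = -40.9704
Total = -40.9704 - 2.1768 = -43.1472


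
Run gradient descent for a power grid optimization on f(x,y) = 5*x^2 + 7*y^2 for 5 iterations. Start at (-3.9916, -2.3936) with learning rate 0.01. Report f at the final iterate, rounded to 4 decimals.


Gradient descent on f(x,y) = 5*x^2 + 7*y^2.
Starting point: (-3.9916, -2.3936), alpha = 0.01
Step 1: grad_x = 2*5*-3.9916 = -39.916, grad_y = 2*7*-2.3936 = -33.5104
  x_1 = -3.9916 - 0.01*-39.916 = -3.5924
  y_1 = -2.3936 - 0.01*-33.5104 = -2.0585
Step 2: grad_x = 2*5*-3.5924 = -35.9244, grad_y = 2*7*-2.0585 = -28.8189
  x_2 = -3.5924 - 0.01*-35.9244 = -3.2332
  y_2 = -2.0585 - 0.01*-28.8189 = -1.7703
Step 3: grad_x = 2*5*-3.2332 = -32.332, grad_y = 2*7*-1.7703 = -24.7843
  x_3 = -3.2332 - 0.01*-32.332 = -2.9099
  y_3 = -1.7703 - 0.01*-24.7843 = -1.5225
Step 4: grad_x = 2*5*-2.9099 = -29.0988, grad_y = 2*7*-1.5225 = -21.3145
  x_4 = -2.9099 - 0.01*-29.0988 = -2.6189
  y_4 = -1.5225 - 0.01*-21.3145 = -1.3093
Step 5: grad_x = 2*5*-2.6189 = -26.1889, grad_y = 2*7*-1.3093 = -18.3305
  x_5 = -2.6189 - 0.01*-26.1889 = -2.357
  y_5 = -1.3093 - 0.01*-18.3305 = -1.126
f(-2.357, -1.126) = 5*(-2.357)^2 + 7*(-1.126)^2 = 36.6526


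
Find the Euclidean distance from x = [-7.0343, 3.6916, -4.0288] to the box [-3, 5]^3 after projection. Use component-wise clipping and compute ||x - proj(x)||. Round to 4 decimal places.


Project each component onto [-3, 5].
clip(-7.0343) = -3.0, clip(3.6916) = 3.6916, clip(-4.0288) = -3.0
Projection = [-3.0, 3.6916, -3.0]
Squared diffs: [16.2756, 0.0, 1.0584]
Distance = sqrt(17.334) = 4.1634


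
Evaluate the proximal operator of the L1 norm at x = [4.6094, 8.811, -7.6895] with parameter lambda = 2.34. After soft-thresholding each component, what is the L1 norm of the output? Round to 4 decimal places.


Soft-thresholding with lambda = 2.34:
prox(4.6094) = sign(4.6094)*max(|4.6094| - 2.34, 0) = 2.2694
prox(8.811) = sign(8.811)*max(|8.811| - 2.34, 0) = 6.471
prox(-7.6895) = sign(-7.6895)*max(|-7.6895| - 2.34, 0) = -5.3495
prox(x) = [2.2694, 6.471, -5.3495]
||prox(x)||_1 = 2.2694 + 6.471 + 5.3495 = 14.0899


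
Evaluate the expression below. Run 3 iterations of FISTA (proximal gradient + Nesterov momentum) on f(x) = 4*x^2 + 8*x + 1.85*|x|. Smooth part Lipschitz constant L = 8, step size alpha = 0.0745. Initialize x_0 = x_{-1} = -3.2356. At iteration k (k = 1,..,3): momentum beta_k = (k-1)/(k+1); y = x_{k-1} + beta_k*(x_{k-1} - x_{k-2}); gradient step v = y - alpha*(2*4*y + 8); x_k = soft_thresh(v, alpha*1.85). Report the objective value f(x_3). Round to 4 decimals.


FISTA on f(x) = 4*x^2 + 8*x + 1.85*|x|
L = 8, alpha = 0.0745
Iteration 1: beta = 0.0, y = -3.2356 + 0.0*(-3.2356 + 3.2356) = -3.2356
  grad(y) = -17.8848, v = y - alpha*grad = -1.9032
  prox(v) = soft_thresh(-1.9032, 0.1378) = -1.7654
Iteration 2: beta = 0.3333, y = -1.7654 + 0.3333*(-1.7654 + 3.2356) = -1.2753
  grad(y) = -2.2022, v = y - alpha*grad = -1.1112
  prox(v) = soft_thresh(-1.1112, 0.1378) = -0.9734
Iteration 3: beta = 0.5, y = -0.9734 + 0.5*(-0.9734 + 1.7654) = -0.5774
  grad(y) = 3.3808, v = y - alpha*grad = -0.8293
  prox(v) = soft_thresh(-0.8293, 0.1378) = -0.6914
f(x_3) = 4*(-0.6914)^2 + 8*(-0.6914) + 1.85*|-0.6914| = -2.34


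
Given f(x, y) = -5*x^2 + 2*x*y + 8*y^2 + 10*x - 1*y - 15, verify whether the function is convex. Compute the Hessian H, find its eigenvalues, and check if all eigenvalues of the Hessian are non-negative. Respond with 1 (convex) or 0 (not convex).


The Hessian of f(x,y) = -5*x^2 + 2*x*y + 8*y^2 + 10*x - 1*y - 15 is:
H = [[-10, 2], [2, 16]]
Trace = -10 + 16 = 6
Determinant = -10*16 - (2)^2 = -164
Discriminant = (6)^2 - 4*-164 = 692.0
Eigenvalues: lambda_1 = -10.1529, lambda_2 = 16.1529
The function is not convex.

0


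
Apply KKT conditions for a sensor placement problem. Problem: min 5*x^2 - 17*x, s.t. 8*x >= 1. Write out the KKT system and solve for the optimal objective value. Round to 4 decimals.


Step 1: Try lambda = 0 (constraint inactive).
Stationarity: 2*5*x - 17 = 0
x* = 17/(2*5) = 1.7
Check constraint: 8*1.7 = 13.6 >= 1 -- satisfied.
Step 2: Compute optimal value.
f(x*) = 5*1.7^2 - 17*1.7 = -14.45


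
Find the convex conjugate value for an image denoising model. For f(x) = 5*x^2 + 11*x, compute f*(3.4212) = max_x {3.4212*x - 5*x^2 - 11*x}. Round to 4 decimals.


f*(y) = sup_x {y*x - a*x^2 - b*x} = sup_x {(y-b)*x - a*x^2}
FOC: (y - b) - 2a*x = 0 => x* = (y - b)/(2a)
x* = (3.4212 - 11)/(2*5) = -0.7579
f*(3.4212) = (y-b)^2/(4a) = (3.4212 - 11)^2/(4*5)
= 57.4382/20 = 2.8719


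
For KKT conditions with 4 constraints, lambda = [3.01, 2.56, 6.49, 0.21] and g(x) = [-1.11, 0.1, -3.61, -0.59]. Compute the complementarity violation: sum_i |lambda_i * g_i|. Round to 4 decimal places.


KKT complementary slackness check:
lambda_1 * g_1 = 3.01 * -1.11 = -3.3411
lambda_2 * g_2 = 2.56 * 0.1 = 0.256
lambda_3 * g_3 = 6.49 * -3.61 = -23.4289
lambda_4 * g_4 = 0.21 * -0.59 = -0.1239
Total violation = 3.3411 + 0.256 + 23.4289 + 0.1239 = 27.1499


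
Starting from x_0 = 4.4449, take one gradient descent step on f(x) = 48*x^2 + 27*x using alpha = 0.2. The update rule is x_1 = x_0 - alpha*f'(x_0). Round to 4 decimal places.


We compute the gradient at x_0 and apply the update.
f'(x) = 96*x + 27
f'(4.4449) = 96*4.4449 + 27 = 453.7104
x_1 = 4.4449 - 0.2*453.7104 = -86.2972


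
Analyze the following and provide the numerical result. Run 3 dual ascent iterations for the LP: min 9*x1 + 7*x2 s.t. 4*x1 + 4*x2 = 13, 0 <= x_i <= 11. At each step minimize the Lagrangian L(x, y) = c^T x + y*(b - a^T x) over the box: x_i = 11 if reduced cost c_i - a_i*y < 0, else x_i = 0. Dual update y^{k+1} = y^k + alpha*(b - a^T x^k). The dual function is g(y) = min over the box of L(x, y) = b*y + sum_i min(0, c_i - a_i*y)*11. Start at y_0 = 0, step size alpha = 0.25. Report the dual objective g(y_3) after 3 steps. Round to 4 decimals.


Dual ascent for LP: min 9*x1 + 7*x2, 4*x1 + 4*x2 = 13, 0 <= x_i <= 11
Step 1: y^k = 0.0, reduced costs: (9.0, 7.0)
  x^k = (0.0, 0.0), subgradient = b - a^T x = 13.0
  y^{k+1} = 0.0 + 0.25*13.0 = 3.25
Step 2: y^k = 3.25, reduced costs: (-4.0, -6.0)
  x^k = (11.0, 11.0), subgradient = b - a^T x = -75.0
  y^{k+1} = 3.25 + 0.25*-75.0 = -15.5
Step 3: y^k = -15.5, reduced costs: (71.0, 69.0)
  x^k = (0.0, 0.0), subgradient = b - a^T x = 13.0
  y^{k+1} = -15.5 + 0.25*13.0 = -12.25
Dual objective at y_3 = -12.25: reduced costs (58.0, 56.0), box minimizer x = (0.0, 0.0)
g(y_3) = b*y + (c1 - a1*y)*x1 + (c2 - a2*y)*x2 = 13*(-12.25) + 58.0*0.0 + 56.0*0.0 = -159.25 + 0.0 + 0.0 = -159.25


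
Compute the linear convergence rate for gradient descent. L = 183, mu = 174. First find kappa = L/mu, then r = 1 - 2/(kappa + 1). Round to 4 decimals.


Step 1: Compute the condition number.
kappa = L/mu = 183/174 = 1.0517
Step 2: Compute the convergence rate.
r = 1 - 2/(kappa + 1) = 1 - 2*mu/(L + mu) = (L - mu)/(L + mu) = 9/357 = 0.0252


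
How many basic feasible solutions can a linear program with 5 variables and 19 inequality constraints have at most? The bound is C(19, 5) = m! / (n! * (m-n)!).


Each vertex corresponds to some choice of n active constraints out of m, so the number of vertices is at most C(m, n) = m! / (n!(m-n)!).
m = 19, n = 5
Numerator: 19 * 18 * 17 * 16 * 15
Denominator: 5! = 120
C(19, 5) = 11628


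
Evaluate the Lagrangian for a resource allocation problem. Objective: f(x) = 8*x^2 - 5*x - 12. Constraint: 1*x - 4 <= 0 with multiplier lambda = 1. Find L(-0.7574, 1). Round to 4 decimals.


Step 1: Evaluate f(x).
f(-0.7574) = 8*(-0.7574)^2 - 5*(-0.7574) - 12 = -3.6238
Step 2: Evaluate g(x).
g(-0.7574) = 1*-0.7574 - 4 = -4.7574
Step 3: Compute Lagrangian.
L = -3.6238 + 1*-4.7574 = -8.3812


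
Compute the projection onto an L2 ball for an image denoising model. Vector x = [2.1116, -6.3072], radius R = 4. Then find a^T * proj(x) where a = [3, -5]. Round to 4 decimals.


Step 1: Compute ||x|| (intermediates to 6 decimals).
||x|| = sqrt(2.1116^2 + (-6.3072)^2) = 6.651288
Step 2: Project.
Since ||x|| > R, scale = R/||x|| = 4/6.651288 = 0.601387, proj(x) = scale * x
proj(x) = [1.269889, -3.793068]
Step 3: Dot product.
a^T * proj(x) = 3*1.269889 - 5*(-3.793068) = 22.775


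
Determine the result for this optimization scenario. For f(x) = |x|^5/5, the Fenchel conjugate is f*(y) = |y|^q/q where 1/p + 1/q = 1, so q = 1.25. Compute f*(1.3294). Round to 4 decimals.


The conjugate exponent q satisfies 1/p + 1/q = 1.
p = 5, so q = 5/(5 - 1) = 1.25
|y|^q = 1.3294^1.25 = 1.4275
f*(1.3294) = 1.4275 / 1.25 = 1.142


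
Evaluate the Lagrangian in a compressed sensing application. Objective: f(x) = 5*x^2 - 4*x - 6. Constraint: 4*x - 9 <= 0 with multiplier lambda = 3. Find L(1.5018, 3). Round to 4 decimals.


Step 1: Evaluate f(x).
f(1.5018) = 5*1.5018^2 - 4*1.5018 - 6 = -0.7302
Step 2: Evaluate g(x).
g(1.5018) = 4*1.5018 - 9 = -2.9928
Step 3: Compute Lagrangian.
L = -0.7302 + 3*-2.9928 = -9.7086


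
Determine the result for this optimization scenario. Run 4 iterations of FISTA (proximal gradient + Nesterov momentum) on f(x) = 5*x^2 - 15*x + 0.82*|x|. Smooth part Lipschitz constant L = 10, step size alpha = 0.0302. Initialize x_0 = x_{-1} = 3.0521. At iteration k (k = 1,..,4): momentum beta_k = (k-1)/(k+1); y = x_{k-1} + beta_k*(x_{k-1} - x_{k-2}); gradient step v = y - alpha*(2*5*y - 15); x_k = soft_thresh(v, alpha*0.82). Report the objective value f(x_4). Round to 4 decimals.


FISTA on f(x) = 5*x^2 - 15*x + 0.82*|x|
L = 10, alpha = 0.0302
Iteration 1: beta = 0.0, y = 3.0521 + 0.0*(3.0521 - 3.0521) = 3.0521
  grad(y) = 15.521, v = y - alpha*grad = 2.5834
  prox(v) = soft_thresh(2.5834, 0.0248) = 2.5586
Iteration 2: beta = 0.3333, y = 2.5586 + 0.3333*(2.5586 - 3.0521) = 2.3941
  grad(y) = 8.941, v = y - alpha*grad = 2.1241
  prox(v) = soft_thresh(2.1241, 0.0248) = 2.0993
Iteration 3: beta = 0.5, y = 2.0993 + 0.5*(2.0993 - 2.5586) = 1.8697
  grad(y) = 3.6968, v = y - alpha*grad = 1.758
  prox(v) = soft_thresh(1.758, 0.0248) = 1.7333
Iteration 4: beta = 0.6, y = 1.7333 + 0.6*(1.7333 - 2.0993) = 1.5136
  grad(y) = 0.1364, v = y - alpha*grad = 1.5095
  prox(v) = soft_thresh(1.5095, 0.0248) = 1.4848
f(x_4) = 5*1.4848^2 - 15*1.4848 + 0.82*|1.4848| = -10.0313


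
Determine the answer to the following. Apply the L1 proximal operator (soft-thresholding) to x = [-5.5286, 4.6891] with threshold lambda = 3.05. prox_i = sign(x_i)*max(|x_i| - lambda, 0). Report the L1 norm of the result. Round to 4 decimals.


Soft-thresholding with lambda = 3.05:
prox(-5.5286) = sign(-5.5286)*max(|-5.5286| - 3.05, 0) = -2.4786
prox(4.6891) = sign(4.6891)*max(|4.6891| - 3.05, 0) = 1.6391
prox(x) = [-2.4786, 1.6391]
||prox(x)||_1 = 2.4786 + 1.6391 = 4.1177


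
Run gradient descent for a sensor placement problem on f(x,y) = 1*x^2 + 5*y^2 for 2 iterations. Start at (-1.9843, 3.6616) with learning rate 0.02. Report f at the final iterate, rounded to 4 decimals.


Gradient descent on f(x,y) = 1*x^2 + 5*y^2.
Starting point: (-1.9843, 3.6616), alpha = 0.02
Step 1: grad_x = 2*1*-1.9843 = -3.9686, grad_y = 2*5*3.6616 = 36.616
  x_1 = -1.9843 - 0.02*-3.9686 = -1.9049
  y_1 = 3.6616 - 0.02*36.616 = 2.9293
Step 2: grad_x = 2*1*-1.9049 = -3.8099, grad_y = 2*5*2.9293 = 29.2928
  x_2 = -1.9049 - 0.02*-3.8099 = -1.8287
  y_2 = 2.9293 - 0.02*29.2928 = 2.3434
f(-1.8287, 2.3434) = 1*(-1.8287)^2 + 5*2.3434^2 = 30.8024


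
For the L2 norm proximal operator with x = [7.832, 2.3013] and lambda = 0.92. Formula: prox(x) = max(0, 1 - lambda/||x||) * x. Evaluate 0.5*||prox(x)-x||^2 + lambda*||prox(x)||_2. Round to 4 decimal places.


Step 1: Compute ||x||.
||x|| = 8.1631
Step 2: Compute scaling factor.
scale = max(0, 1 - 0.92/8.1631) = 0.8873
Step 3: prox(x) = [6.9493, 2.0419]
||prox(x)|| = 7.2431
Step 4: Proximal objective.
0.5*||prox-x||^2 = 0.4232
lambda*||prox|| = 6.6637
Total = 7.0869


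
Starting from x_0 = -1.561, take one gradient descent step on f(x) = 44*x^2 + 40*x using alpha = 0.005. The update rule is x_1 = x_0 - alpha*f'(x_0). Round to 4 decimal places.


We compute the gradient at x_0 and apply the update.
f'(x) = 88*x + 40
f'(-1.561) = 88*-1.561 + 40 = -97.368
x_1 = -1.561 - 0.005*-97.368 = -1.0742


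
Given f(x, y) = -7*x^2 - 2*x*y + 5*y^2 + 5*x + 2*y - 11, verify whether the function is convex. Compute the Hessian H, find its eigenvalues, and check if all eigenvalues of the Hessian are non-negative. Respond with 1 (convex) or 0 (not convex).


The Hessian of f(x,y) = -7*x^2 - 2*x*y + 5*y^2 + 5*x + 2*y - 11 is:
H = [[-14, -2], [-2, 10]]
Trace = -14 + 10 = -4
Determinant = -14*10 - (-2)^2 = -144
Discriminant = (-4)^2 - 4*-144 = 592.0
Eigenvalues: lambda_1 = -14.1655, lambda_2 = 10.1655
The function is not convex.

0


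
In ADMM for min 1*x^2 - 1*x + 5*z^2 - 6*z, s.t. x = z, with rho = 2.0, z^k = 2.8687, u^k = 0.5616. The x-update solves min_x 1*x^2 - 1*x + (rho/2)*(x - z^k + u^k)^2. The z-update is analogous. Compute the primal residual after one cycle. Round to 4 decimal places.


ADMM iteration with rho = 2.0, z^k = 2.8687, u^k = 0.5616
Step 1: x-update.
Minimize 1*x^2 - 1*x + (2.0/2)*(x - 2.8687 + 0.5616)^2
FOC: (2*1 + 2.0)*x = 1 + 2.0*(2.8687 - 0.5616)
x^{k+1} = 1.4036
Step 2: z-update.
Minimize 5*z^2 - 6*z + (2.0/2)*(1.4036 - z + 0.5616)^2
FOC: (2*5 + 2.0)*z = 6 + 2.0*(1.4036 + 0.5616)
z^{k+1} = 0.8275
Step 3: u-update.
u^{k+1} = 0.5616 + 1.4036 - 0.8275 = 1.1376
Step 4: Primal residual = |1.4036 - 0.8275| = 0.576


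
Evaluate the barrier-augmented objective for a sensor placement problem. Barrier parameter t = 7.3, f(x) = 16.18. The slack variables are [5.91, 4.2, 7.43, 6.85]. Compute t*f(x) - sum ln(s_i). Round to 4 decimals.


Step 1: Compute log-barrier.
ln values: [1.7766, 1.4351, 2.0055, 1.9242]
phi = -(1.7766 + 1.4351 + 2.0055 + 1.9242) = -7.1415
Step 2: Compute augmented objective.
t*f(x) = 7.3*16.18 = 118.114
Total = 118.114 - 7.1415 = 110.9725


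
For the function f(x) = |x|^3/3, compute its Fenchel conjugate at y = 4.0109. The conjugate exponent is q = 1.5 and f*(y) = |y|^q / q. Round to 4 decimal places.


The conjugate exponent q satisfies 1/p + 1/q = 1.
p = 3, so q = 3/(3 - 1) = 1.5
|y|^q = 4.0109^1.5 = 8.0327
f*(4.0109) = 8.0327 / 1.5 = 5.3551


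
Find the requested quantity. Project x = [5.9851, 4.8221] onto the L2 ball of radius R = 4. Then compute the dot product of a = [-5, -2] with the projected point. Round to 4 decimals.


Step 1: Compute ||x|| (intermediates to 6 decimals).
||x|| = sqrt(5.9851^2 + 4.8221^2) = 7.685966
Step 2: Project.
Since ||x|| > R, scale = R/||x|| = 4/7.685966 = 0.520429, proj(x) = scale * x
proj(x) = [3.11482, 2.509561]
Step 3: Dot product.
a^T * proj(x) = -5*3.11482 - 2*2.509561 = -20.5932


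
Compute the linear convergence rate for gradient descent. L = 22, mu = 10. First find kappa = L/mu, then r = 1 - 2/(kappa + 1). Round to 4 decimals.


Step 1: Compute the condition number.
kappa = L/mu = 22/10 = 2.2
Step 2: Compute the convergence rate.
r = 1 - 2/(kappa + 1) = 1 - 2*mu/(L + mu) = (L - mu)/(L + mu) = 12/32 = 0.375


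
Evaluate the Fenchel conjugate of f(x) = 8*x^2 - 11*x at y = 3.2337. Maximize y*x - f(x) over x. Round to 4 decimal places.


f*(y) = sup_x {y*x - a*x^2 - b*x} = sup_x {(y-b)*x - a*x^2}
FOC: (y - b) - 2a*x = 0 => x* = (y - b)/(2a)
x* = (3.2337 + 11)/(2*8) = 0.8896
f*(3.2337) = (y-b)^2/(4a) = (3.2337 + 11)^2/(4*8)
= 202.5982/32 = 6.3312


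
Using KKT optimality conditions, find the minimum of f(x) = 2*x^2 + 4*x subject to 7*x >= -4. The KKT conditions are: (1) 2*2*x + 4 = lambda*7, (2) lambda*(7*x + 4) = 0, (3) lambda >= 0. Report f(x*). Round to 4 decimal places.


Step 1: Try lambda = 0 (constraint inactive).
x_unc = -4/(2*2) = -1.0
Check: 7*-1.0 = -7.0 < -4 -- violated!
Step 2: Constraint must be active: 7*x = -4
x* = -4/7 = -0.5714 (rounded; the exact value -4/7 is used below)
lambda = (2*2*(-4/7) + 4)/7 = 0.2449
Step 3: Compute optimal value.
f(x*) = 2*(-4/7)^2 + 4*(-4/7) = -1.6327


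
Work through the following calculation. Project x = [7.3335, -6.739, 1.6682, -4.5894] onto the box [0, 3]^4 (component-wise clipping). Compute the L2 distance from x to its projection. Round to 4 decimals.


Project each component onto [0, 3].
clip(7.3335) = 3.0, clip(-6.739) = 0.0, clip(1.6682) = 1.6682, clip(-4.5894) = 0.0
Projection = [3.0, 0.0, 1.6682, 0.0]
Squared diffs: [18.7792, 45.4141, 0.0, 21.0626]
Distance = sqrt(85.2559) = 9.2334


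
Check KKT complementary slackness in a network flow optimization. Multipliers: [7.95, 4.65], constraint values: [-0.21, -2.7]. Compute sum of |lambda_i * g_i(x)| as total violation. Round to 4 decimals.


KKT complementary slackness check:
lambda_1 * g_1 = 7.95 * -0.21 = -1.6695
lambda_2 * g_2 = 4.65 * -2.7 = -12.555
Total violation = 1.6695 + 12.555 = 14.2245


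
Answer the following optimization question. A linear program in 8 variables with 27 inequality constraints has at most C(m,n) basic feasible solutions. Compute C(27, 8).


Each vertex corresponds to some choice of n active constraints out of m, so the number of vertices is at most C(m, n) = m! / (n!(m-n)!).
m = 27, n = 8
Numerator: 27 * 26 * 25 * 24 * 23 * 22 * 21 * 20
Denominator: 8! = 40320
C(27, 8) = 2220075


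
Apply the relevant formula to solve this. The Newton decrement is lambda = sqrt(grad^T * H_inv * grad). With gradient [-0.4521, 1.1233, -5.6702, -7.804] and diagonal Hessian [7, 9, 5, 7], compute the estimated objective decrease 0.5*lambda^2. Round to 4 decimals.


Step 1: H is diagonal, so H^(-1) * g = [-0.0646, 0.1248, -1.134, -1.1149].
Step 2: g^T H^(-1) g = sum_i g_i^2 / H_ii
  = (-0.4521)^2/7 + (1.1233)^2/9 + (-5.6702)^2/5 + (-7.804)^2/7
  = 0.0292 + 0.1402 + 6.4302 + 8.7003 = 15.3
Step 3: Objective decrease = 0.5 * g^T H^(-1) g = 7.65


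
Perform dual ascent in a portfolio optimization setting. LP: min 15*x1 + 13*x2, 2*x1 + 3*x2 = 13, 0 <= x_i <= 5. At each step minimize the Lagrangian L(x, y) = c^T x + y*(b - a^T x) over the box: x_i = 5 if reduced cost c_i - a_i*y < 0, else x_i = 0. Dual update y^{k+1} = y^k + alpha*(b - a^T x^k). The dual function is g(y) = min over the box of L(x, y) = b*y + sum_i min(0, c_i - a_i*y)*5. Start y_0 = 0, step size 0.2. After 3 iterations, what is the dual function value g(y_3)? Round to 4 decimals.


Dual ascent for LP: min 15*x1 + 13*x2, 2*x1 + 3*x2 = 13, 0 <= x_i <= 5
Step 1: y^k = 0.0, reduced costs: (15.0, 13.0)
  x^k = (0.0, 0.0), subgradient = b - a^T x = 13.0
  y^{k+1} = 0.0 + 0.2*13.0 = 2.6
Step 2: y^k = 2.6, reduced costs: (9.8, 5.2)
  x^k = (0.0, 0.0), subgradient = b - a^T x = 13.0
  y^{k+1} = 2.6 + 0.2*13.0 = 5.2
Step 3: y^k = 5.2, reduced costs: (4.6, -2.6)
  x^k = (0.0, 5.0), subgradient = b - a^T x = -2.0
  y^{k+1} = 5.2 + 0.2*-2.0 = 4.8
Dual objective at y_3 = 4.8: reduced costs (5.4, -1.4), box minimizer x = (0.0, 5.0)
g(y_3) = b*y + (c1 - a1*y)*x1 + (c2 - a2*y)*x2 = 13*4.8 + 5.4*0.0 + (-1.4)*5.0 = 62.4 + 0.0 - 7.0 = 55.4


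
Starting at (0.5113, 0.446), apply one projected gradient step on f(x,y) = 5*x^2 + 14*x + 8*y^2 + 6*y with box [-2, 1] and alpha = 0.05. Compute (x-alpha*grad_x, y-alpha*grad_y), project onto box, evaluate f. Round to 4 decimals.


Step 1: Compute gradient at (0.5113, 0.446).
grad_x = 2*5*0.5113 + 14 = 19.113
grad_y = 2*8*0.446 + 6 = 13.136
Step 2: Gradient step.
x_raw = 0.5113 - 0.05*19.113 = -0.4444
y_raw = 0.446 - 0.05*13.136 = -0.2108
Step 3: Project onto [-2, 1].
x_proj = clip(-0.4444) = -0.4444
y_proj = clip(-0.2108) = -0.2108
Step 4: Evaluate f.
f(-0.4444, -0.2108) = -6.143


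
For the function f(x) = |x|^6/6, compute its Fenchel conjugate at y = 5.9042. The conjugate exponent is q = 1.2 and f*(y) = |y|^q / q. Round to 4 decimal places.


The conjugate exponent q satisfies 1/p + 1/q = 1.
p = 6, so q = 6/(6 - 1) = 1.2
|y|^q = 5.9042^1.2 = 8.4216
f*(5.9042) = 8.4216 / 1.2 = 7.018


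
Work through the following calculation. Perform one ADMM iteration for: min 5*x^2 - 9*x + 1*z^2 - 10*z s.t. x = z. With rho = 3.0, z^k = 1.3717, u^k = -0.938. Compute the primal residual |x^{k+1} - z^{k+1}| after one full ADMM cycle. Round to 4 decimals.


ADMM iteration with rho = 3.0, z^k = 1.3717, u^k = -0.938
Step 1: x-update.
Minimize 5*x^2 - 9*x + (3.0/2)*(x - 1.3717 - 0.938)^2
FOC: (2*5 + 3.0)*x = 9 + 3.0*(1.3717 + 0.938)
x^{k+1} = 1.2253
Step 2: z-update.
Minimize 1*z^2 - 10*z + (3.0/2)*(1.2253 - z - 0.938)^2
FOC: (2*1 + 3.0)*z = 10 + 3.0*(1.2253 - 0.938)
z^{k+1} = 2.1724
Step 3: u-update.
u^{k+1} = -0.938 + 1.2253 - 2.1724 = -1.8851
Step 4: Primal residual = |1.2253 - 2.1724| = 0.9471


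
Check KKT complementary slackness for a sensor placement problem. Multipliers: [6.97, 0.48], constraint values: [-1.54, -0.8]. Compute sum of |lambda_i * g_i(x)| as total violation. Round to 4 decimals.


KKT complementary slackness check:
lambda_1 * g_1 = 6.97 * -1.54 = -10.7338
lambda_2 * g_2 = 0.48 * -0.8 = -0.384
Total violation = 10.7338 + 0.384 = 11.1178


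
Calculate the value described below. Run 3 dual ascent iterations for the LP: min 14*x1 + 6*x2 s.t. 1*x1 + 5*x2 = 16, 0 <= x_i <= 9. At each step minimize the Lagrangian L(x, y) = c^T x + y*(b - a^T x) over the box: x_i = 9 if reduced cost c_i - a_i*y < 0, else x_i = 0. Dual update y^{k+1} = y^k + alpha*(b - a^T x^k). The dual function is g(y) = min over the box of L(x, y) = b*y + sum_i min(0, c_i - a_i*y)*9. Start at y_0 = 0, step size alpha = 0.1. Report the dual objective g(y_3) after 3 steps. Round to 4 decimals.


Dual ascent for LP: min 14*x1 + 6*x2, 1*x1 + 5*x2 = 16, 0 <= x_i <= 9
Step 1: y^k = 0.0, reduced costs: (14.0, 6.0)
  x^k = (0.0, 0.0), subgradient = b - a^T x = 16.0
  y^{k+1} = 0.0 + 0.1*16.0 = 1.6
Step 2: y^k = 1.6, reduced costs: (12.4, -2.0)
  x^k = (0.0, 9.0), subgradient = b - a^T x = -29.0
  y^{k+1} = 1.6 + 0.1*-29.0 = -1.3
Step 3: y^k = -1.3, reduced costs: (15.3, 12.5)
  x^k = (0.0, 0.0), subgradient = b - a^T x = 16.0
  y^{k+1} = -1.3 + 0.1*16.0 = 0.3
Dual objective at y_3 = 0.3: reduced costs (13.7, 4.5), box minimizer x = (0.0, 0.0)
g(y_3) = b*y + (c1 - a1*y)*x1 + (c2 - a2*y)*x2 = 16*0.3 + 13.7*0.0 + 4.5*0.0 = 4.8 + 0.0 + 0.0 = 4.8


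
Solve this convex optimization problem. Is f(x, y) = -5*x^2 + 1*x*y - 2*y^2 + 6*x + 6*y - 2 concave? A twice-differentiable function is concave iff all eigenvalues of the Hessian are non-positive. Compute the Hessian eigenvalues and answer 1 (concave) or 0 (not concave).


The Hessian of f(x,y) = -5*x^2 + 1*x*y - 2*y^2 + 6*x + 6*y - 2 is:
H = [[-10, 1], [1, -4]]
Trace = -10 - 4 = -14
Determinant = -10*-4 - (1)^2 = 39
Discriminant = (-14)^2 - 4*39 = 40.0
Eigenvalues: lambda_1 = -10.1623, lambda_2 = -3.8377
The function is concave.

1


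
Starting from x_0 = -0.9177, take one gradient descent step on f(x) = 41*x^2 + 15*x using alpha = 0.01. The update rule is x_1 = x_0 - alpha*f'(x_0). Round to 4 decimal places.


We compute the gradient at x_0 and apply the update.
f'(x) = 82*x + 15
f'(-0.9177) = 82*-0.9177 + 15 = -60.2514
x_1 = -0.9177 - 0.01*-60.2514 = -0.3152


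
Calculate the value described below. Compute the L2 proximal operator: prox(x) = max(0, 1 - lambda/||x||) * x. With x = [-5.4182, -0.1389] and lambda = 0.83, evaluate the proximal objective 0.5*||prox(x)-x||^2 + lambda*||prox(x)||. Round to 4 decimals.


Step 1: Compute ||x||.
||x|| = 5.42
Step 2: Compute scaling factor.
scale = max(0, 1 - 0.83/5.42) = 0.8469
Step 3: prox(x) = [-4.5885, -0.1176]
||prox(x)|| = 4.59
Step 4: Proximal objective.
0.5*||prox-x||^2 = 0.3445
lambda*||prox|| = 3.8097
Total = 4.1541


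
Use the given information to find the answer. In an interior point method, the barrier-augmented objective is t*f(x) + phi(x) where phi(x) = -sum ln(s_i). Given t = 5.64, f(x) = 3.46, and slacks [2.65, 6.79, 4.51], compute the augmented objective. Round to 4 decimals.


Step 1: Compute log-barrier.
ln values: [0.9746, 1.9155, 1.5063]
phi = -(0.9746 + 1.9155 + 1.5063) = -4.3963
Step 2: Compute augmented objective.
t*f(x) = 5.64*3.46 = 19.5144
Total = 19.5144 - 4.3963 = 15.1181


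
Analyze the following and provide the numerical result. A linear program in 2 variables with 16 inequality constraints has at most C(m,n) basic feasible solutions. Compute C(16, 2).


Each vertex corresponds to some choice of n active constraints out of m, so the number of vertices is at most C(m, n) = m! / (n!(m-n)!).
m = 16, n = 2
Numerator: 16 * 15
Denominator: 2! = 2
C(16, 2) = 120
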